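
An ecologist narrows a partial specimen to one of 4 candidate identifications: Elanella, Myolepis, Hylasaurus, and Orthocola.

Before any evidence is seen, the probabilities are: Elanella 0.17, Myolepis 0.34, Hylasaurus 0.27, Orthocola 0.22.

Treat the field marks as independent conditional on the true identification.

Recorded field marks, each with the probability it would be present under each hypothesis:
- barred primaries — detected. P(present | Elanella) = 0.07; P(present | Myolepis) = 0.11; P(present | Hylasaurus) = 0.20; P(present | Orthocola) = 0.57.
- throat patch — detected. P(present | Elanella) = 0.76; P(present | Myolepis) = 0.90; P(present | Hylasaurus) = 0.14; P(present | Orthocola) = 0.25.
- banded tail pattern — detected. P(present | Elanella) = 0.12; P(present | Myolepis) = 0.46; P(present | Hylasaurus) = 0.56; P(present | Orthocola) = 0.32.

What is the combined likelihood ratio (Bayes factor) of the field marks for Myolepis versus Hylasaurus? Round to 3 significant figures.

Take the product of per-field mark likelihoods under each hypothesis, then divide.
  Myolepis: 0.11 × 0.90 × 0.46 = 0.04554
  Hylasaurus: 0.20 × 0.14 × 0.56 = 0.01568
Bayes factor = 0.04554 / 0.01568 ≈ 2.90

2.90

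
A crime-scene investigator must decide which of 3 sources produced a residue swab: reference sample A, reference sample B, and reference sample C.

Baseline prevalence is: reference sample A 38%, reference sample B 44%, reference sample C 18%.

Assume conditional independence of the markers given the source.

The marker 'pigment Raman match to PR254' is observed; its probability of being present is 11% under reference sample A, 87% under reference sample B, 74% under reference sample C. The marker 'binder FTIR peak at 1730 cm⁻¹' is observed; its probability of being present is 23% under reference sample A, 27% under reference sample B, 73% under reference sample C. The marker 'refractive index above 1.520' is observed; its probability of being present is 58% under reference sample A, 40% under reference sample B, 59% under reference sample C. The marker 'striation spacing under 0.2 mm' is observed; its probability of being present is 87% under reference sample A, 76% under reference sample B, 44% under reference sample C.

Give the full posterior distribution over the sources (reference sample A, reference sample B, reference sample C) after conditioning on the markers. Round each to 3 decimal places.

For each hypothesis, the unnormalized posterior weight is prior × product of the marker likelihoods:
  reference sample A: 0.38 × 0.11 × 0.23 × 0.58 × 0.87 = 0.0048512
  reference sample B: 0.44 × 0.87 × 0.27 × 0.40 × 0.76 = 0.03142
  reference sample C: 0.18 × 0.74 × 0.73 × 0.59 × 0.44 = 0.025242
Marginal likelihood of the evidence = 0.061514.
P(reference sample A | evidence) = 0.0048512 / 0.061514 ≈ 0.079
P(reference sample B | evidence) = 0.03142 / 0.061514 ≈ 0.511
P(reference sample C | evidence) = 0.025242 / 0.061514 ≈ 0.410

0.079, 0.511, 0.410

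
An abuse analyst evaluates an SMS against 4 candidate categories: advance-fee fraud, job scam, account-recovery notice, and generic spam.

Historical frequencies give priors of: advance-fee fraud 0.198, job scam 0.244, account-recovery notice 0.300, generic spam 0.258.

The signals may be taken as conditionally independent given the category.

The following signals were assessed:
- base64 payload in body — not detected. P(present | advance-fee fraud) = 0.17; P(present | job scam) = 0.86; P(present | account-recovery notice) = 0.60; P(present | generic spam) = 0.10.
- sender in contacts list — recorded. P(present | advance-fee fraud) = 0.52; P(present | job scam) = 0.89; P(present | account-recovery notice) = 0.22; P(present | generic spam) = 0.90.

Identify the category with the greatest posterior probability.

Multiply each prior by the joint likelihood of the signal pattern (using 1 − P(present | H) for each absent signal):
  advance-fee fraud: 0.198 × (1 − 0.17) × 0.52 = 0.085457
  job scam: 0.244 × (1 − 0.86) × 0.89 = 0.030402
  account-recovery notice: 0.300 × (1 − 0.60) × 0.22 = 0.0264
  generic spam: 0.258 × (1 − 0.10) × 0.90 = 0.20898
Marginal likelihood of the evidence = 0.35124.
P(advance-fee fraud | evidence) ≈ 0.085457 / 0.35124 ≈ 0.243
P(job scam | evidence) ≈ 0.030402 / 0.35124 ≈ 0.087
P(account-recovery notice | evidence) ≈ 0.0264 / 0.35124 ≈ 0.075
P(generic spam | evidence) ≈ 0.20898 / 0.35124 ≈ 0.595
The largest is 0.595, so generic spam is most probable.

generic spam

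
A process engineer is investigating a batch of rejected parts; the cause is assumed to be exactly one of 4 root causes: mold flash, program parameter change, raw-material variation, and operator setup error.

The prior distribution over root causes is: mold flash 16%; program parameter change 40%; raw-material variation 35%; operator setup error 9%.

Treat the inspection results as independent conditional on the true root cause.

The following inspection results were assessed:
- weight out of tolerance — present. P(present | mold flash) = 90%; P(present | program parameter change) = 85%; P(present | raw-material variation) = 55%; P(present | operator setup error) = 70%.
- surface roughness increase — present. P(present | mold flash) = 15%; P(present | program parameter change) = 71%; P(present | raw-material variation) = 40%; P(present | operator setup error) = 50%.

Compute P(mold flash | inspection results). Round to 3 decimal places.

By Bayes' rule with conditional independence, the unnormalized weight for each hypothesis is prior × ∏ likelihoods:
  mold flash: 0.16 × 0.90 × 0.15 = 0.0216
  program parameter change: 0.40 × 0.85 × 0.71 = 0.2414
  raw-material variation: 0.35 × 0.55 × 0.40 = 0.077
  operator setup error: 0.09 × 0.70 × 0.50 = 0.0315
The unnormalized weights sum to 0.3715.
P(mold flash | evidence) = 0.0216 / 0.3715 ≈ 0.058.

0.058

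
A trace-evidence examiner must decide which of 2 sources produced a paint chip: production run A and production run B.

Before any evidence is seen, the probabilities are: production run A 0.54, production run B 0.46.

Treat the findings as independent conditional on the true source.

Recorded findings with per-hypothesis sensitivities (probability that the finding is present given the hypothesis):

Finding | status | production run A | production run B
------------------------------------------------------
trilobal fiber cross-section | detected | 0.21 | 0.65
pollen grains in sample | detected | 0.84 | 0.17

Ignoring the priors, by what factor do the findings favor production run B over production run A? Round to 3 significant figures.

0.626

Take the product of per-finding likelihoods under each hypothesis, then divide.
  production run B: 0.65 × 0.17 = 0.1105
  production run A: 0.21 × 0.84 = 0.1764
Bayes factor = 0.1105 / 0.1764 ≈ 0.626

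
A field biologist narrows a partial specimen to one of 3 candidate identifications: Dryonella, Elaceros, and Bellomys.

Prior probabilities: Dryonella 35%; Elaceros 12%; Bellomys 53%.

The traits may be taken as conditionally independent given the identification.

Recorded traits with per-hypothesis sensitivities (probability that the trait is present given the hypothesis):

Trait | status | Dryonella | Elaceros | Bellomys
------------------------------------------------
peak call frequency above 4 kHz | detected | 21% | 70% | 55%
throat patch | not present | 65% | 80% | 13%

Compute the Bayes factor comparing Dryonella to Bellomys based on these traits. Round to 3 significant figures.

0.154

Take the product of per-trait likelihoods under each hypothesis (using 1 − P(present | H) for each absent trait), then divide.
  Dryonella: 0.21 × (1 − 0.65) = 0.0735
  Bellomys: 0.55 × (1 − 0.13) = 0.4785
Bayes factor = 0.0735 / 0.4785 ≈ 0.154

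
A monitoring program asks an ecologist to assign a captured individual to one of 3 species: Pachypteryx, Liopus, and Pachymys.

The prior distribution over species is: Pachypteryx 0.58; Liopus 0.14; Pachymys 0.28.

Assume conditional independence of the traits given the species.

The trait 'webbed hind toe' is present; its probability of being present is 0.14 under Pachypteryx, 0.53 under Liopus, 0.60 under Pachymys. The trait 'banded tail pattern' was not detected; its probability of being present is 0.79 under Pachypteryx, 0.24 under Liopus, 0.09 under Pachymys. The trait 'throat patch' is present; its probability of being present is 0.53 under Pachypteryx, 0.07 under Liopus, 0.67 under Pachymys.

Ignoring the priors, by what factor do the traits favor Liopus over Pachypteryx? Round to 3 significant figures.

Take the product of per-trait likelihoods under each hypothesis (using 1 − P(present | H) for each absent trait), then divide.
  Liopus: 0.53 × (1 − 0.24) × 0.07 = 0.028196
  Pachypteryx: 0.14 × (1 − 0.79) × 0.53 = 0.015582
Bayes factor = 0.028196 / 0.015582 ≈ 1.81

1.81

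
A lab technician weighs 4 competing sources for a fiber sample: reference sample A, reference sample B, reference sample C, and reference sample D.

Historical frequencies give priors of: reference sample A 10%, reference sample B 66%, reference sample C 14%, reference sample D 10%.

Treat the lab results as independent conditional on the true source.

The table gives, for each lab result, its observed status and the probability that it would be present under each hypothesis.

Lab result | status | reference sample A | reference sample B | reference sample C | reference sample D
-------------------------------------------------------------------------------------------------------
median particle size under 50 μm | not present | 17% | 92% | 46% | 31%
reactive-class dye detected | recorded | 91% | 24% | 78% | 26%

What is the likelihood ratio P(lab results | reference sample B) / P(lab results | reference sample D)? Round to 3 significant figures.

0.107

The Bayes factor is the ratio of the joint likelihoods of the lab result pattern under the two hypotheses (using 1 − P(present | H) for each absent lab result).
  reference sample B: (1 − 0.92) × 0.24 = 0.0192
  reference sample D: (1 − 0.31) × 0.26 = 0.1794
Bayes factor = 0.0192 / 0.1794 ≈ 0.107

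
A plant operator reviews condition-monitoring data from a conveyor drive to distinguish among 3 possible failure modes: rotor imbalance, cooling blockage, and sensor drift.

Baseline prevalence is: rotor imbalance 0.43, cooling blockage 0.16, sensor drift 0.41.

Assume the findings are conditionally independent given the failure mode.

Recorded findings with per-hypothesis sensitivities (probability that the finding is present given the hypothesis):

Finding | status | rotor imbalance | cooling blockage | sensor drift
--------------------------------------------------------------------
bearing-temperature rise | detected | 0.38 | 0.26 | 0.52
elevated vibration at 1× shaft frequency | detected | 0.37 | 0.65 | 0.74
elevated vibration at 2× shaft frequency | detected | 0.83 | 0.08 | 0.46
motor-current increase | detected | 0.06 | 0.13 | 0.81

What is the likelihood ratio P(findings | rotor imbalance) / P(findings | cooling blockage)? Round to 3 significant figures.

3.98

Joint likelihood of the evidence pattern under each hypothesis:
  rotor imbalance: 0.38 × 0.37 × 0.83 × 0.06 = 0.0070019
  cooling blockage: 0.26 × 0.65 × 0.08 × 0.13 = 0.0017576
Bayes factor = 0.0070019 / 0.0017576 ≈ 3.98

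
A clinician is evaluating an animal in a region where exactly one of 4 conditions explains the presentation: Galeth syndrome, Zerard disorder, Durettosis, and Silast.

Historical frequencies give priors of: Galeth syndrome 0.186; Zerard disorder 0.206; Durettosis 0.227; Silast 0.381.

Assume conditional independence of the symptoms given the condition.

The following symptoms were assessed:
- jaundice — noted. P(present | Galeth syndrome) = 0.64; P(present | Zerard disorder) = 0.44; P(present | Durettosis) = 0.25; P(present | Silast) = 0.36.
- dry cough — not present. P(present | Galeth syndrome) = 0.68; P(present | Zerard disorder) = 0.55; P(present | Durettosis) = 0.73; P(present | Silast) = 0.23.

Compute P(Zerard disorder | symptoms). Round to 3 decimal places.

0.204

By Bayes' rule with conditional independence, the unnormalized weight for each hypothesis is prior × ∏ likelihoods (using 1 − P(present | H) for each absent symptom):
  Galeth syndrome: 0.186 × 0.64 × (1 − 0.68) = 0.038093
  Zerard disorder: 0.206 × 0.44 × (1 − 0.55) = 0.040788
  Durettosis: 0.227 × 0.25 × (1 − 0.73) = 0.015323
  Silast: 0.381 × 0.36 × (1 − 0.23) = 0.10561
Normalizing constant Z = 0.038093 + 0.040788 + 0.015323 + 0.10561 = 0.19982.
P(Zerard disorder | evidence) = 0.040788 / 0.19982 ≈ 0.204.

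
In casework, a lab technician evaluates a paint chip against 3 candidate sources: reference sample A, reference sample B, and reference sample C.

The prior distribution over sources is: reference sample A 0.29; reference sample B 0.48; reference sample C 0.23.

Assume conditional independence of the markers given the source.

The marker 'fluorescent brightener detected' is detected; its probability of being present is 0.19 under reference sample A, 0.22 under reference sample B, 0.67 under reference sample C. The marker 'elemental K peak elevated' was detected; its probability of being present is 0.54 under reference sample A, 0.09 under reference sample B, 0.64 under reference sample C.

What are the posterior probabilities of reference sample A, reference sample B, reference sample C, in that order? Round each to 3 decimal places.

0.216, 0.069, 0.715

Multiply each prior by the joint likelihood of the marker pattern:
  reference sample A: 0.29 × 0.19 × 0.54 = 0.029754
  reference sample B: 0.48 × 0.22 × 0.09 = 0.009504
  reference sample C: 0.23 × 0.67 × 0.64 = 0.098624
Normalizing constant Z = 0.029754 + 0.009504 + 0.098624 = 0.13788.
P(reference sample A | evidence) = 0.029754 / 0.13788 ≈ 0.216
P(reference sample B | evidence) = 0.009504 / 0.13788 ≈ 0.069
P(reference sample C | evidence) = 0.098624 / 0.13788 ≈ 0.715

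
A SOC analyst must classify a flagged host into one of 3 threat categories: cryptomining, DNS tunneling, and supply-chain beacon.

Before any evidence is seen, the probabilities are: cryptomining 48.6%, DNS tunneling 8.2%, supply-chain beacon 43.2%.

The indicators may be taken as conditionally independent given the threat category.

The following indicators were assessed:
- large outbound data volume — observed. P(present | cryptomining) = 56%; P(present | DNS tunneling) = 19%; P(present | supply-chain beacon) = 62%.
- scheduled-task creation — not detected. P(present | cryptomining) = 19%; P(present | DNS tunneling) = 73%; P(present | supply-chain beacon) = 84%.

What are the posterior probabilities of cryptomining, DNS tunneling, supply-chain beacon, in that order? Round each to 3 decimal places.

0.824, 0.016, 0.160

For each hypothesis, the unnormalized posterior weight is prior × product of the indicator likelihoods (using 1 − P(present | H) for each absent indicator):
  cryptomining: 0.486 × 0.56 × (1 − 0.19) = 0.22045
  DNS tunneling: 0.082 × 0.19 × (1 − 0.73) = 0.0042066
  supply-chain beacon: 0.432 × 0.62 × (1 − 0.84) = 0.042854
Normalizing constant Z = 0.22045 + 0.0042066 + 0.042854 = 0.26751.
P(cryptomining | evidence) = 0.22045 / 0.26751 ≈ 0.824
P(DNS tunneling | evidence) = 0.0042066 / 0.26751 ≈ 0.016
P(supply-chain beacon | evidence) = 0.042854 / 0.26751 ≈ 0.160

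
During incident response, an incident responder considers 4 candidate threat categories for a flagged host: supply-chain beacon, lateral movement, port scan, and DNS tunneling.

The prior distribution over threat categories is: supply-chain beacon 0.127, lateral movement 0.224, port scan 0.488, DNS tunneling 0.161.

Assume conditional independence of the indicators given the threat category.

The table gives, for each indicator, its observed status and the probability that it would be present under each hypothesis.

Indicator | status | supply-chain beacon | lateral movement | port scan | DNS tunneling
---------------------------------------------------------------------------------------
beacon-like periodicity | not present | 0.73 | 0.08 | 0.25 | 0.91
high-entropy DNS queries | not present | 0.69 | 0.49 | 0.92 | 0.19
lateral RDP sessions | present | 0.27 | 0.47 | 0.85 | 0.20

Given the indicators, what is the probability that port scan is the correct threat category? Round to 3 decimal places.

For each hypothesis, the unnormalized posterior weight is prior × product of the indicator likelihoods (using 1 − P(present | H) for each absent indicator):
  supply-chain beacon: 0.127 × (1 − 0.73) × (1 − 0.69) × 0.27 = 0.0028701
  lateral movement: 0.224 × (1 − 0.08) × (1 − 0.49) × 0.47 = 0.049397
  port scan: 0.488 × (1 − 0.25) × (1 − 0.92) × 0.85 = 0.024888
  DNS tunneling: 0.161 × (1 − 0.91) × (1 − 0.19) × 0.20 = 0.0023474
Normalizing constant Z = 0.0028701 + 0.049397 + 0.024888 + 0.0023474 = 0.079503.
P(port scan | evidence) = 0.024888 / 0.079503 ≈ 0.313.

0.313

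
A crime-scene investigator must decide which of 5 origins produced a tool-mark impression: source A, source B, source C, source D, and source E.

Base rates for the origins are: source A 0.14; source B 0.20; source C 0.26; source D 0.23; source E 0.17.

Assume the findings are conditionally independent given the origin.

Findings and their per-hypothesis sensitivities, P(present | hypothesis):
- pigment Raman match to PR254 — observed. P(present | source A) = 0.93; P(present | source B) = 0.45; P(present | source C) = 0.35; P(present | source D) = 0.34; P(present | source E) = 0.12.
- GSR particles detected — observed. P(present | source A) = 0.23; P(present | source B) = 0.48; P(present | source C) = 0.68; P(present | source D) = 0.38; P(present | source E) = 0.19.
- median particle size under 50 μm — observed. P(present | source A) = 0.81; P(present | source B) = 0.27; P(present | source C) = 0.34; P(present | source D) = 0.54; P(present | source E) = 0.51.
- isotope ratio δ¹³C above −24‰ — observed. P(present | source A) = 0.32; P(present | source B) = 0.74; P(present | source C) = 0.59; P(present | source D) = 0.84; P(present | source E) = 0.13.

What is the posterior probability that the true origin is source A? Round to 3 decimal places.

0.182

Multiply each prior by the joint likelihood of the evidence pattern:
  source A: 0.14 × 0.93 × 0.23 × 0.81 × 0.32 = 0.007762
  source B: 0.20 × 0.45 × 0.48 × 0.27 × 0.74 = 0.0086314
  source C: 0.26 × 0.35 × 0.68 × 0.34 × 0.59 = 0.012413
  source D: 0.23 × 0.34 × 0.38 × 0.54 × 0.84 = 0.013479
  source E: 0.17 × 0.12 × 0.19 × 0.51 × 0.13 = 0.00025698
Normalizing constant Z = 0.007762 + 0.0086314 + 0.012413 + 0.013479 + 0.00025698 = 0.042543.
P(source A | evidence) = 0.007762 / 0.042543 ≈ 0.182.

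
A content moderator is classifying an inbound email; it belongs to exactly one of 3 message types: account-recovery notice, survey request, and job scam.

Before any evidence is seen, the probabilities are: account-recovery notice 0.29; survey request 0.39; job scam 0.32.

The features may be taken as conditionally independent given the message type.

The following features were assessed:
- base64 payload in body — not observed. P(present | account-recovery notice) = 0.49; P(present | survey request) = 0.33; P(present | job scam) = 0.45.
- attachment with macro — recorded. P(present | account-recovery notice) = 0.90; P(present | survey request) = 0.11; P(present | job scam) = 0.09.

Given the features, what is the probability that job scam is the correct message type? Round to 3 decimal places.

Multiply each prior by the joint likelihood of the feature pattern (using 1 − P(present | H) for each absent feature):
  account-recovery notice: 0.29 × (1 − 0.49) × 0.90 = 0.13311
  survey request: 0.39 × (1 − 0.33) × 0.11 = 0.028743
  job scam: 0.32 × (1 − 0.45) × 0.09 = 0.01584
Marginal likelihood of the evidence = 0.17769.
P(job scam | evidence) = 0.01584 / 0.17769 ≈ 0.089.

0.089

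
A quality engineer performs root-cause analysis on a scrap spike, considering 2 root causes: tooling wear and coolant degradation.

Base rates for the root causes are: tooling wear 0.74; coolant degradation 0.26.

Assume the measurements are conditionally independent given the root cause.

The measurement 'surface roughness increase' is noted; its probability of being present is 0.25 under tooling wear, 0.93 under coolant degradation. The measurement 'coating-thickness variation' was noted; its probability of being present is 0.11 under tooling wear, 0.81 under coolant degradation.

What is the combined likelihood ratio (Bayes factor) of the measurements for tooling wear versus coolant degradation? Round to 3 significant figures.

0.0365

The Bayes factor is the ratio of the joint likelihoods of the measurement pattern under the two hypotheses.
  tooling wear: 0.25 × 0.11 = 0.0275
  coolant degradation: 0.93 × 0.81 = 0.7533
Bayes factor = 0.0275 / 0.7533 ≈ 0.0365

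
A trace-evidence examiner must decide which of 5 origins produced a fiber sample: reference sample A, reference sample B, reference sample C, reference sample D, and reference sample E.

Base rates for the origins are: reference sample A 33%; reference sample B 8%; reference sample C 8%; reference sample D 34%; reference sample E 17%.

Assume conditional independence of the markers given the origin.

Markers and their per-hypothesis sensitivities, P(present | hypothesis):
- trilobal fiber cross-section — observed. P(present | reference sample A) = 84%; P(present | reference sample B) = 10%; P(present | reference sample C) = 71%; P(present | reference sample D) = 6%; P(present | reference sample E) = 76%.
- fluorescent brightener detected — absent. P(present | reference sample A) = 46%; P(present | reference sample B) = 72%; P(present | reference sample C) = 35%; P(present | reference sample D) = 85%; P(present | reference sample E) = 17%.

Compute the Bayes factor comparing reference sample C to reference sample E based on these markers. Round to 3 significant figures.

0.732

Joint likelihood of the marker pattern under each hypothesis (using 1 − P(present | H) for each absent marker):
  reference sample C: 0.71 × (1 − 0.35) = 0.4615
  reference sample E: 0.76 × (1 − 0.17) = 0.6308
Bayes factor = 0.4615 / 0.6308 ≈ 0.732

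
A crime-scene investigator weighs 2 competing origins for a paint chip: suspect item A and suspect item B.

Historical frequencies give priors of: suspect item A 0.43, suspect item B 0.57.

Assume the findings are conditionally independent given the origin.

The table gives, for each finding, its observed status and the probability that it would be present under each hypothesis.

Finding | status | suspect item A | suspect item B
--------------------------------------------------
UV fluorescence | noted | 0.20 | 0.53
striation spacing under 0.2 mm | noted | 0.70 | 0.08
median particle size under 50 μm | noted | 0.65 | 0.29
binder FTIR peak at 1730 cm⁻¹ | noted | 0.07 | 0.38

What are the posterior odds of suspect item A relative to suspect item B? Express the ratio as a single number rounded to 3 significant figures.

The normalizing constant cancels in an odds ratio, so compute prior × likelihood for the two hypotheses only:
  suspect item A: 0.43 × 0.20 × 0.70 × 0.65 × 0.07 = 0.0027391
  suspect item B: 0.57 × 0.53 × 0.08 × 0.29 × 0.38 = 0.0026633
Odds(suspect item A : suspect item B) = 0.0027391 / 0.0026633 ≈ 1.03.

1.03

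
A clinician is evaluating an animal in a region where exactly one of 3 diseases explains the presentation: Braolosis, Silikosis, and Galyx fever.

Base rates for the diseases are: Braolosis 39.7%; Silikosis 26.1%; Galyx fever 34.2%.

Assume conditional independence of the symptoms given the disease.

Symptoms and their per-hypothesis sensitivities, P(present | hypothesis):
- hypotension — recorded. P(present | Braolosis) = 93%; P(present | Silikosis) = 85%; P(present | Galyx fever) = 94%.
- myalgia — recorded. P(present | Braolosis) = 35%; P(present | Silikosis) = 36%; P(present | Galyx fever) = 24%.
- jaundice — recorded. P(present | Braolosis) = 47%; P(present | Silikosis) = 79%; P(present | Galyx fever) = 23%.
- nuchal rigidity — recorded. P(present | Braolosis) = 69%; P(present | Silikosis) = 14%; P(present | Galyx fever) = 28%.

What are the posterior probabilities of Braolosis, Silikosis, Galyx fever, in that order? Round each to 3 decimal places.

0.752, 0.159, 0.089

By Bayes' rule with conditional independence, the unnormalized weight for each hypothesis is prior × ∏ likelihoods:
  Braolosis: 0.397 × 0.93 × 0.35 × 0.47 × 0.69 = 0.041907
  Silikosis: 0.261 × 0.85 × 0.36 × 0.79 × 0.14 = 0.0088332
  Galyx fever: 0.342 × 0.94 × 0.24 × 0.23 × 0.28 = 0.0049688
Marginal likelihood of the evidence = 0.055709.
P(Braolosis | evidence) = 0.041907 / 0.055709 ≈ 0.752
P(Silikosis | evidence) = 0.0088332 / 0.055709 ≈ 0.159
P(Galyx fever | evidence) = 0.0049688 / 0.055709 ≈ 0.089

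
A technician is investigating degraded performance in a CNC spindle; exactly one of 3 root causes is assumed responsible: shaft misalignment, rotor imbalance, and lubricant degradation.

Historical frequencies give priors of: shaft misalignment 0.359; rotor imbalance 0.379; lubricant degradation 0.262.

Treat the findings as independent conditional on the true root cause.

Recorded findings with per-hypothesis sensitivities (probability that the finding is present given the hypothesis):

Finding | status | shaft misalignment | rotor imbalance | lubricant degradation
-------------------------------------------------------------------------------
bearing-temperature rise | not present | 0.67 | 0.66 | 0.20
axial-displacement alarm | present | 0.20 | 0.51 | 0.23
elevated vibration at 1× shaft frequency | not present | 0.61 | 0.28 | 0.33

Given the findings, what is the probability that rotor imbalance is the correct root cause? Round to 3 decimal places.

For each hypothesis, the unnormalized posterior weight is prior × product of the finding likelihoods (using 1 − P(present | H) for each absent finding):
  shaft misalignment: 0.359 × (1 − 0.67) × 0.20 × (1 − 0.61) = 0.0092407
  rotor imbalance: 0.379 × (1 − 0.66) × 0.51 × (1 − 0.28) = 0.047317
  lubricant degradation: 0.262 × (1 − 0.20) × 0.23 × (1 − 0.33) = 0.032299
Normalizing constant Z = 0.0092407 + 0.047317 + 0.032299 = 0.088857.
P(rotor imbalance | evidence) = 0.047317 / 0.088857 ≈ 0.533.

0.533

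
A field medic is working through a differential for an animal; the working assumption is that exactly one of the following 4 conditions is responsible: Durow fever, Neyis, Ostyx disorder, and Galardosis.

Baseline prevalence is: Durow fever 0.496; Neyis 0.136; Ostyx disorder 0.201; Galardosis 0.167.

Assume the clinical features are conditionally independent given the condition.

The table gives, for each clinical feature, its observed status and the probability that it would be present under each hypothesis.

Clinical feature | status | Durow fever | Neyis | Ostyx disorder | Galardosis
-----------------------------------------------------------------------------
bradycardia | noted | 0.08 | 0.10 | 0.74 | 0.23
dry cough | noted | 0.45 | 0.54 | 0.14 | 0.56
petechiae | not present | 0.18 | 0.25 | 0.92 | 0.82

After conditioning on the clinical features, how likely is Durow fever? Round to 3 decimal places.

0.570

For each hypothesis, the unnormalized posterior weight is prior × product of the clinical feature likelihoods (using 1 − P(present | H) for each absent clinical feature):
  Durow fever: 0.496 × 0.08 × 0.45 × (1 − 0.18) = 0.014642
  Neyis: 0.136 × 0.10 × 0.54 × (1 − 0.25) = 0.005508
  Ostyx disorder: 0.201 × 0.74 × 0.14 × (1 − 0.92) = 0.0016659
  Galardosis: 0.167 × 0.23 × 0.56 × (1 − 0.82) = 0.0038717
Marginal likelihood of the evidence = 0.025688.
P(Durow fever | evidence) = 0.014642 / 0.025688 ≈ 0.570.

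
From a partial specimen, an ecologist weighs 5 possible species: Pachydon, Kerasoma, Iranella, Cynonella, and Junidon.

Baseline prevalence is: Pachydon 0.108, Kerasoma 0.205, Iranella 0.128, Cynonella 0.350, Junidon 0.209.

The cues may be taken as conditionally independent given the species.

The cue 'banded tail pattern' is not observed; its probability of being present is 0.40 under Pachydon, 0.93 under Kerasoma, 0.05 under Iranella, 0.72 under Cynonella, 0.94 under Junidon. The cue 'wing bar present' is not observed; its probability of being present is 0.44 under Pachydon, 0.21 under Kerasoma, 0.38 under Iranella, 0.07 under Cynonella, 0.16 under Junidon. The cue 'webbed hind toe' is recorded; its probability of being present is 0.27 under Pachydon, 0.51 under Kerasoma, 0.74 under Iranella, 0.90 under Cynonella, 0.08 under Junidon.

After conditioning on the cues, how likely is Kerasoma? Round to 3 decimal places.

For each hypothesis, the unnormalized posterior weight is prior × product of the cue likelihoods (using 1 − P(present | H) for each absent cue):
  Pachydon: 0.108 × (1 − 0.40) × (1 − 0.44) × 0.27 = 0.0097978
  Kerasoma: 0.205 × (1 − 0.93) × (1 − 0.21) × 0.51 = 0.0057816
  Iranella: 0.128 × (1 − 0.05) × (1 − 0.38) × 0.74 = 0.05579
  Cynonella: 0.350 × (1 − 0.72) × (1 − 0.07) × 0.90 = 0.082026
  Junidon: 0.209 × (1 − 0.94) × (1 − 0.16) × 0.08 = 0.00084269
Marginal likelihood of the evidence = 0.15424.
P(Kerasoma | evidence) = 0.0057816 / 0.15424 ≈ 0.037.

0.037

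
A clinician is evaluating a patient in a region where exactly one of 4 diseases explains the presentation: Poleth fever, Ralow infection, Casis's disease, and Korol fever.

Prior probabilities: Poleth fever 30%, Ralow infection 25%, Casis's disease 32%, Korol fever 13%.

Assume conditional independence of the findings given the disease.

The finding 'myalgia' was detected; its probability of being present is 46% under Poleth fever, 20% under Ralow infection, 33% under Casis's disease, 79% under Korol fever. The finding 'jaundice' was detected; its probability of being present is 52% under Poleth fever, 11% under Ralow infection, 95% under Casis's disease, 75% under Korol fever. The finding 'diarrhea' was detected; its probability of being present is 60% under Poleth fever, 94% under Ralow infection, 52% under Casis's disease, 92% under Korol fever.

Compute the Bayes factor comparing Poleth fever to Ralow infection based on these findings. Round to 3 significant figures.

Take the product of per-finding likelihoods under each hypothesis, then divide.
  Poleth fever: 0.46 × 0.52 × 0.60 = 0.14352
  Ralow infection: 0.20 × 0.11 × 0.94 = 0.02068
Bayes factor = 0.14352 / 0.02068 ≈ 6.94

6.94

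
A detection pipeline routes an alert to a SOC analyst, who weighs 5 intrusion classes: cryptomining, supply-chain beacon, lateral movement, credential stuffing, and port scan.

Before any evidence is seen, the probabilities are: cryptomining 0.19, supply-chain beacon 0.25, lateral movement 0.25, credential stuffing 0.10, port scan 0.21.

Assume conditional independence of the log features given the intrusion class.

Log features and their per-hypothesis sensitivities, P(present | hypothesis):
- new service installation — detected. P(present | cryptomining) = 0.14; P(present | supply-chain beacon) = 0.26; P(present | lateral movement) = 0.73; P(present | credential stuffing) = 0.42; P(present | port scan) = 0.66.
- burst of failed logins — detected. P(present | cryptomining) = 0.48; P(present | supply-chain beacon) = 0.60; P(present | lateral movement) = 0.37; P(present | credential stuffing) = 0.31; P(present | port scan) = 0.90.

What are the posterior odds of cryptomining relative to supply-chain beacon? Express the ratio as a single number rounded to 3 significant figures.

Posterior odds equal prior odds times the likelihood ratio; only the two competing hypotheses matter.
  cryptomining: 0.19 × 0.14 × 0.48 = 0.012768
  supply-chain beacon: 0.25 × 0.26 × 0.60 = 0.039
Odds(cryptomining : supply-chain beacon) = 0.012768 / 0.039 ≈ 0.327.

0.327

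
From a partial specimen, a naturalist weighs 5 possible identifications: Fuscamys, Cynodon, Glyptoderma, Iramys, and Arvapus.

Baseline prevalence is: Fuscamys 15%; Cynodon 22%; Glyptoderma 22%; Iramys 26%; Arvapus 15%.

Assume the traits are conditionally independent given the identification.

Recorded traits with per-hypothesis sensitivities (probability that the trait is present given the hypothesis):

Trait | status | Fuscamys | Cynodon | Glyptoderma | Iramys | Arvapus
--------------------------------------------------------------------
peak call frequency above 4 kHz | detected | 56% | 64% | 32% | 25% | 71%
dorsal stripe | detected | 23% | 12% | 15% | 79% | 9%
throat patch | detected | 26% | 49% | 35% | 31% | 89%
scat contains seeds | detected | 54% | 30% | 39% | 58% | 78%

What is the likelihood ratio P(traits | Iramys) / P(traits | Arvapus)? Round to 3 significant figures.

The Bayes factor is the ratio of the joint likelihoods of the trait pattern under the two hypotheses.
  Iramys: 0.25 × 0.79 × 0.31 × 0.58 = 0.035511
  Arvapus: 0.71 × 0.09 × 0.89 × 0.78 = 0.044359
Bayes factor = 0.035511 / 0.044359 ≈ 0.801

0.801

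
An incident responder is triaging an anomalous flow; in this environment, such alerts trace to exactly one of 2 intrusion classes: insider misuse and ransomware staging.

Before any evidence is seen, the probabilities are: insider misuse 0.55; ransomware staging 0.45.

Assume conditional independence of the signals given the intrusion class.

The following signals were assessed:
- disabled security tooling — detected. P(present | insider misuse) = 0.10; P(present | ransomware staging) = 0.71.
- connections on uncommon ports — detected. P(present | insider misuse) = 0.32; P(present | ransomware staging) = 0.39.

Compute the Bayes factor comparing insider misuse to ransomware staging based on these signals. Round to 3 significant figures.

Joint likelihood of the signal pattern under each hypothesis:
  insider misuse: 0.10 × 0.32 = 0.032
  ransomware staging: 0.71 × 0.39 = 0.2769
Bayes factor = 0.032 / 0.2769 ≈ 0.116

0.116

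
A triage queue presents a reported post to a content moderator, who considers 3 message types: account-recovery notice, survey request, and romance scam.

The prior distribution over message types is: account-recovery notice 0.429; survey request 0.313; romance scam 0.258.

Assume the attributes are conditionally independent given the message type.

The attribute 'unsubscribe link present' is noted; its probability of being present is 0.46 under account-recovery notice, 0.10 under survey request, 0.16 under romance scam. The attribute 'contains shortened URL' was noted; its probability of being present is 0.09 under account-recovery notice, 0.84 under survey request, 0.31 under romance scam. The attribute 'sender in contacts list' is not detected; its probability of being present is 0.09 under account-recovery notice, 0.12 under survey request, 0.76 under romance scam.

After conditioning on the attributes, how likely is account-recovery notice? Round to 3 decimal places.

For each hypothesis, the unnormalized posterior weight is prior × product of the attribute likelihoods (using 1 − P(present | H) for each absent attribute):
  account-recovery notice: 0.429 × 0.46 × 0.09 × (1 − 0.09) = 0.016162
  survey request: 0.313 × 0.10 × 0.84 × (1 − 0.12) = 0.023137
  romance scam: 0.258 × 0.16 × 0.31 × (1 − 0.76) = 0.0030712
The unnormalized weights sum to 0.04237.
P(account-recovery notice | evidence) = 0.016162 / 0.04237 ≈ 0.381.

0.381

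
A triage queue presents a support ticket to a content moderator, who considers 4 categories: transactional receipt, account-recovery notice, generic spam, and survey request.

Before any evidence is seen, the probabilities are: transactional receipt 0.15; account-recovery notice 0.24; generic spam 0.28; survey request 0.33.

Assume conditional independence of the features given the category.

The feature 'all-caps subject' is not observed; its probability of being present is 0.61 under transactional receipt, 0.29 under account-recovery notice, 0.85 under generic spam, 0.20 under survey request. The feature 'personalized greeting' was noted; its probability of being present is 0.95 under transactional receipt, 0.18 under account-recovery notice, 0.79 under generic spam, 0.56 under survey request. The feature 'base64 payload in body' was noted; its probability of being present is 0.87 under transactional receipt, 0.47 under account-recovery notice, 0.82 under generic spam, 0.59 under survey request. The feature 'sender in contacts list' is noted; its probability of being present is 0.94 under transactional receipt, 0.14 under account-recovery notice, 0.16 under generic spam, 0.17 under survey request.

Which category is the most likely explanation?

transactional receipt

By Bayes' rule with conditional independence, the unnormalized weight for each hypothesis is prior × ∏ likelihoods (using 1 − P(present | H) for each absent feature):
  transactional receipt: 0.15 × (1 − 0.61) × 0.95 × 0.87 × 0.94 = 0.045449
  account-recovery notice: 0.24 × (1 − 0.29) × 0.18 × 0.47 × 0.14 = 0.0020182
  generic spam: 0.28 × (1 − 0.85) × 0.79 × 0.82 × 0.16 = 0.0043532
  survey request: 0.33 × (1 − 0.20) × 0.56 × 0.59 × 0.17 = 0.014828
Normalizing constant Z = 0.045449 + 0.0020182 + 0.0043532 + 0.014828 = 0.066649.
P(transactional receipt | evidence) ≈ 0.045449 / 0.066649 ≈ 0.682
P(account-recovery notice | evidence) ≈ 0.0020182 / 0.066649 ≈ 0.030
P(generic spam | evidence) ≈ 0.0043532 / 0.066649 ≈ 0.065
P(survey request | evidence) ≈ 0.014828 / 0.066649 ≈ 0.222
The largest is 0.682, so transactional receipt is most probable.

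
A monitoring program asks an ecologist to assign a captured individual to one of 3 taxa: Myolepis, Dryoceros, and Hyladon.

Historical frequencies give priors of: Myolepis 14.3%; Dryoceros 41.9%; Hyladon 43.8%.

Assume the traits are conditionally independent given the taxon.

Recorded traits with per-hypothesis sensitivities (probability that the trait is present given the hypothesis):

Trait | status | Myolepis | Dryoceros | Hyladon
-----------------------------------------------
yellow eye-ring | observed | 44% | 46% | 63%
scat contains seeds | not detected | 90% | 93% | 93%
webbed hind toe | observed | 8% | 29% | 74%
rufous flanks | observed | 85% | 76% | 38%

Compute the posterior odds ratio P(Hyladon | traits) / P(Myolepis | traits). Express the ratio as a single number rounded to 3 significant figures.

Unnormalized posterior weight (prior times the trait likelihoods) for each of the two hypotheses (using 1 − P(present | H) for each absent trait):
  Hyladon: 0.438 × 0.63 × (1 − 0.93) × 0.74 × 0.38 = 0.0054316
  Myolepis: 0.143 × 0.44 × (1 − 0.90) × 0.08 × 0.85 = 0.00042786
Posterior odds = 0.0054316 / 0.00042786 ≈ 12.7.

12.7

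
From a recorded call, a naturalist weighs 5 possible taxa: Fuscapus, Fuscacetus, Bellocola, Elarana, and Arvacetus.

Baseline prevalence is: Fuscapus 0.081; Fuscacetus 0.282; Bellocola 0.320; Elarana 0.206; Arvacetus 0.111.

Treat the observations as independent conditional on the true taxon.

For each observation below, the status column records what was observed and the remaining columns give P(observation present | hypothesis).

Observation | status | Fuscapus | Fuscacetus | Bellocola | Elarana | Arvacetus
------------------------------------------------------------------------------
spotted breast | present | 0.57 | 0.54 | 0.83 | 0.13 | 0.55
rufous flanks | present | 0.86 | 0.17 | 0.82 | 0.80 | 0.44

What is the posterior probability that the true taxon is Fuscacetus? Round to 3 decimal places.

By Bayes' rule with conditional independence, the unnormalized weight for each hypothesis is prior × ∏ likelihoods:
  Fuscapus: 0.081 × 0.57 × 0.86 = 0.039706
  Fuscacetus: 0.282 × 0.54 × 0.17 = 0.025888
  Bellocola: 0.320 × 0.83 × 0.82 = 0.21779
  Elarana: 0.206 × 0.13 × 0.80 = 0.021424
  Arvacetus: 0.111 × 0.55 × 0.44 = 0.026862
Normalizing constant Z = 0.039706 + 0.025888 + 0.21779 + 0.021424 + 0.026862 = 0.33167.
P(Fuscacetus | evidence) = 0.025888 / 0.33167 ≈ 0.078.

0.078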